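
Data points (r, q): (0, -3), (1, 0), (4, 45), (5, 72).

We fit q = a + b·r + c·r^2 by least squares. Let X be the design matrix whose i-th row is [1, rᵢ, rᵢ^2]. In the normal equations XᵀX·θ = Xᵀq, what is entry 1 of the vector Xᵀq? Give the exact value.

114

Entry 1 ↔ basis 1, so (Xᵀq)_{1} = Σᵢ qᵢ = (1)·(-3) + (1)·(0) + (1)·(45) + (1)·(72) = 114.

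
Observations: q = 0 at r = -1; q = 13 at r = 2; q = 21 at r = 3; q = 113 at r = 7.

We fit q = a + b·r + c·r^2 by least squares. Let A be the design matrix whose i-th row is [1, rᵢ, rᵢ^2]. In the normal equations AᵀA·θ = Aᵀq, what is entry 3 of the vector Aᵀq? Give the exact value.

5778

Entry 3 ↔ basis r^2, so (Aᵀq)_{3} = Σᵢ (r^2)·qᵢ = (1)·(0) + (4)·(13) + (9)·(21) + (49)·(113) = 5778.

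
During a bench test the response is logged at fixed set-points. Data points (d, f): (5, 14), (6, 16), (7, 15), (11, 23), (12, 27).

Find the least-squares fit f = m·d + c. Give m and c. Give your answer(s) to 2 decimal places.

m = 1.78, c = 4.42

Forming XᵀX = [[375, 41]; [41, 5]] and Xᵀf = [848, 95]ᵀ gives XᵀX·[m, c]ᵀ = Xᵀf.
Δ = 375·5 − 41² = 194.
m = (848·5 − 41·95)/194 = 345/194; c = (375·95 − 41·848)/194 = 857/194.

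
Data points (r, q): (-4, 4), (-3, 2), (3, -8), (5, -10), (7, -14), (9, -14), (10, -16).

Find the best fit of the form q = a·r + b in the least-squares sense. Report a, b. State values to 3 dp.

a = -1.428, b = -2.491

AᵀA·[a, b]ᵀ = Aᵀq reads: 289·a + 27·b = -480;  27·a + 7·b = -56.
(Σr·r = 289, Σr = 27, Σ1 = 7, Σr·q = -480, Σq = -56.)
Δ = 289·7 − 27² = 1294.
a = ((-480)·7 − 27·(-56))/1294 = -924/647; b = (289·(-56) − 27·(-480))/1294 = -1612/647.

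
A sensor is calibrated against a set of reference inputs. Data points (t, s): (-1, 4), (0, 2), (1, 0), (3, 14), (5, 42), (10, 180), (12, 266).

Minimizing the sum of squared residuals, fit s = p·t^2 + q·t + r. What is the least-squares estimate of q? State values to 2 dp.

Compute the Gram sums: Σt^2·t^2 = 31444, Σt^2·t = 2880, Σt^2 = 280, Σt·t = 280, Σt = 30, Σ1 = 7.
And Σt^2·s = 57484, Σt·s = 5240, Σs = 508.
XᵀX·[p, q, r]ᵀ = Xᵀs becomes [[31444, 2880, 280]; [2880, 280, 30]; [280, 30, 7]]·[p, q, r]ᵀ = [57484, 5240, 508]ᵀ.
Solving the 3×3 system (Gaussian elimination) gives p = 14061/7091, q = -1796/1013, r = 6044/7091.

q = -1.77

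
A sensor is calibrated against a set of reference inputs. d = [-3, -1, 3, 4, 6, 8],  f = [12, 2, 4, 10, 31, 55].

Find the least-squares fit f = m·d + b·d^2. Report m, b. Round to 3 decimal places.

The normal equations are: 135·m + 791·b = 640;  791·m + 5811·b = 4942.
(Σd·d = 135, Σd·d^2 = 791, Σd^2·d^2 = 5811, Σd·f = 640, Σd^2·f = 4942.)
det = 135·5811 − 791² = 158804.
m = (640·5811 − 791·4942)/158804 = -95041/79402; b = (135·4942 − 791·640)/158804 = 80465/79402.

m = -1.197, b = 1.013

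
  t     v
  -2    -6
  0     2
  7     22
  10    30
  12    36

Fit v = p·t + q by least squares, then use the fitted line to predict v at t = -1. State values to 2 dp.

v̂ = -2.01

The normal equations are: 297·p + 27·q = 898;  27·p + 5·q = 84.
(Σt·t = 297, Σt = 27, Σ1 = 5, Σt·v = 898, Σv = 84.)
Determinant 297·5 − 27² = 756.
p = (898·5 − 27·84)/756 = 1111/378; q = (297·84 − 27·898)/756 = 13/14.
At t = -1: v̂ = (1111/378)·(-1) + (13/14)·(1) = -380/189.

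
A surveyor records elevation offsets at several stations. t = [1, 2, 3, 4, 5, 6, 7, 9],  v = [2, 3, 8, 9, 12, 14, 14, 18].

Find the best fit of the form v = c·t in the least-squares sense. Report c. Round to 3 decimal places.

c = 2.136

Entries of AᵀA: Σt·t = 221.
Right-hand side: Σt·v = 472.
Normal equations: [[221]]·[c]ᵀ = [472]ᵀ.
c = 472/221 = 2.13575.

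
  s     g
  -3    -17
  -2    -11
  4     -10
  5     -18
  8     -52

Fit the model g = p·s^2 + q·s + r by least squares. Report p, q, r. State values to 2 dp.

p = -1.03, q = 2.04, r = -2.09

The normal system MᵀM·[p, q, r]ᵀ = Mᵀg is [[5074, 666, 118]; [666, 118, 12]; [118, 12, 5]]·[p, q, r]ᵀ = [-4135, -473, -108]ᵀ.
Row-reducing yields p = -37279/36038, q = 36802/18019, r = -37643/18019.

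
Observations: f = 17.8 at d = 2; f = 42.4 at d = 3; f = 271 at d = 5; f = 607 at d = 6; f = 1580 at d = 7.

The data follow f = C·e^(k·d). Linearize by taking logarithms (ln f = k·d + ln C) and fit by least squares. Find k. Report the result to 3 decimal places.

Let Y = ln f. Fitting Y = k·d + ln C by least squares:
XᵀX = [[123.0000, 23.0000]; [23.0000, 5]], rhs = [135.0179, 26.0022]ᵀ  (here Σd = 23.0000, Σ(d)² = 123.0000, Σln f = 26.0022, Σd·ln f = 135.0179).
Slope k = (n·Σd·ln f − Σd·Σln f)/(n·Σ(d)² − (Σd)²) = (5·135.0179 − 23.0000·26.0022)/86.0000 = 0.89581; ln C = (Σln f − k·Σd)/n = 1.07973.

k = 0.896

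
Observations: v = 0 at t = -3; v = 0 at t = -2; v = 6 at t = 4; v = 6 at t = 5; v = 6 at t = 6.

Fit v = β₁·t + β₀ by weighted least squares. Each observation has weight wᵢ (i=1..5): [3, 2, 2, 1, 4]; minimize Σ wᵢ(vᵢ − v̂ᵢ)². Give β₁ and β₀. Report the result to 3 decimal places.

Entries of AᵀWA: Σwᵢ·t·t = 236, Σwᵢ·t = 24, Σwᵢ·1 = 12.
For AᵀWv: Σwᵢ·t·v = 222, Σwᵢ·v = 42.
Normal equations: [[236, 24]; [24, 12]]·[β₁, β₀]ᵀ = [222, 42]ᵀ.
Δ = 236·12 − 24² = 2256.
β₁ = (222·12 − 24·42)/2256 = 69/94; β₀ = (236·42 − 24·222)/2256 = 191/94.

β₁ = 0.734, β₀ = 2.032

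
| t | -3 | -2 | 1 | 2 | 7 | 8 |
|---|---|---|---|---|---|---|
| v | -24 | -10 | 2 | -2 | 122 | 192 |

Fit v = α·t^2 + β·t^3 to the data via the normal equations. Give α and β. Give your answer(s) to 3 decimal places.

α = -1.160, β = 0.520

Compute the Gram sums: Σt^2·t^2 = 6611, Σt^2·t^3 = 49333, Σt^3·t^3 = 380651.
For Xᵀv: Σt^2·v = 18004, Σt^3·v = 140864.
XᵀX·[α, β]ᵀ = Xᵀv becomes [[6611, 49333]; [49333, 380651]]·[α, β]ᵀ = [18004, 140864]ᵀ.
Eliminating β: 380651·(row 1) − 49333·(row 2) gives 82738872·α = 380651·18004 − 49333·140864 = -96003108, so α = -2666753/2298302.
Then β = (140864 − 49333·(-2666753/2298302))/380651 = 1196127/2298302.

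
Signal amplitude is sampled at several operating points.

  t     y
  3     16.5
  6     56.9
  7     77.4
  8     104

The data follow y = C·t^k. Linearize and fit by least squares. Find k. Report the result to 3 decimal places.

k = 1.853

Let Y = ln y. Fitting Y = k·ln t + ln C by least squares:
Σln t = 6.9157, Σ(ln t)² = 12.5280, Σln y = 15.8380, Σln t·ln y = 28.4413.
Equations: 12.5280·k + 6.9157·ln C = 28.4413;  6.9157·k + 4·ln C = 15.8380.
Solving (det = 2.2847): k = 1.85307, ln C = 0.75568.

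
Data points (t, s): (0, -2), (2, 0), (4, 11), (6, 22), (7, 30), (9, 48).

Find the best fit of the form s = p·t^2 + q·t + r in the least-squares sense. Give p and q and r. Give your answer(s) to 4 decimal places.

p = 0.5048, q = 1.1019, r = -2.6244

Entries of AᵀA: Σt^2·t^2 = 10530, Σt^2·t = 1360, Σt^2 = 186, Σt·t = 186, Σt = 28, Σ1 = 6.
Moment sums: Σt^2·s = 6326, Σt·s = 818, Σs = 109.
Normal equations: [[10530, 1360, 186]; [1360, 186, 28]; [186, 28, 6]]·[p, q, r]ᵀ = [6326, 818, 109]ᵀ.
Inverting the 3×3 Gram matrix, [p, q, r]ᵀ = [16313/32316, 5935/5386, -84809/32316]ᵀ.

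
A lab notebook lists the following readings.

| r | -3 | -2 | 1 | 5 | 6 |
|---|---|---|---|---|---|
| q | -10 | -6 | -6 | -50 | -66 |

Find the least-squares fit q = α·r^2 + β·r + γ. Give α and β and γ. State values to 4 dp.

α = -1.4345, β = -1.9484, γ = -3.3551

Setting ∂/∂α … = 0 gives: 2019·α + 307·β + 75·γ = -3746;  307·α + 75·β + 7·γ = -610;  75·α + 7·β + 5·γ = -138.
Inverting the 3×3 Gram matrix, [α, β, γ]ᵀ = [-3919/2732, -5323/2732, -4583/1366]ᵀ.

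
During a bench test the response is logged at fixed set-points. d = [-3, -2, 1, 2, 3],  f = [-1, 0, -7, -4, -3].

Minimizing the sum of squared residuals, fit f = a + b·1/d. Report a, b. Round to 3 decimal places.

Compute the Gram sums: Σ1 = 5, Σ1/d = 1, Σ1/d·1/d = 31/18.
And Σf = -15, Σ1/d·f = -29/3.
So AᵀA·[a, b]ᵀ = Aᵀf: [[5, 1]; [1, 31/18]]·[a, b]ᵀ = [-15, -29/3]ᵀ.
Determinant 5·(31/18) − 1² = 137/18.
a = ((-15)·(31/18) − 1·(-29/3))/(137/18) = -291/137; b = (5·(-29/3) − 1·(-15))/(137/18) = -600/137.

a = -2.124, b = -4.380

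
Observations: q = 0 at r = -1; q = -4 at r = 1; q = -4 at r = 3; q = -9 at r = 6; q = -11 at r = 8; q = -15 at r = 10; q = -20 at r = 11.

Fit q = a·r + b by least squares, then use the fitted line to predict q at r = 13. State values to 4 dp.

Sums needed: Σr·r = 332, Σr = 38, Σ1 = 7.
Moment sums: Σr·q = -528, Σq = -63.
Determinant 332·7 − 38² = 880.
a = ((-528)·7 − 38·(-63))/880 = -651/440; b = (332·(-63) − 38·(-528))/880 = -213/220.
At r = 13: q̂ = (-651/440)·(13) + (-213/220)·(1) = -8889/440.

q̂ = -20.2023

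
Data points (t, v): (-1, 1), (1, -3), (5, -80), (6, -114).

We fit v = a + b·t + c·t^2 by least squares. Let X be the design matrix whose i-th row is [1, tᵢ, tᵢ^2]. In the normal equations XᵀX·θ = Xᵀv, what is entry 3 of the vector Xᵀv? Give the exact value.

Entry 3 ↔ basis t^2, so (Xᵀv)_{3} = Σᵢ (t^2)·vᵢ = (1)·(1) + (1)·(-3) + (25)·(-80) + (36)·(-114) = -6106.

-6106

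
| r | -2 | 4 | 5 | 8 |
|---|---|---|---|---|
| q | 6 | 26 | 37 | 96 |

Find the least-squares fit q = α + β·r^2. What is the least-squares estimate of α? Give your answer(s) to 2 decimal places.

Entries of MᵀM: Σ1 = 4, Σr^2 = 109, Σr^2·r^2 = 4993.
For Mᵀq: Σq = 165, Σr^2·q = 7509.
Eliminating β: 4993·(row 1) − 109·(row 2) gives 8091·α = 4993·165 − 109·7509 = 5364, so α = 596/899.
Then β = (7509 − 109·(596/899))/4993 = 1339/899.

α = 0.66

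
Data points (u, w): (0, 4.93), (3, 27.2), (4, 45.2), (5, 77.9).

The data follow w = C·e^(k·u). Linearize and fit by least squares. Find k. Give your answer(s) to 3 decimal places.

k = 0.553

Linearized form: ln w = k·u + ln C. From the 4 transformed points,
Σu = 12.0000, Σ(u)² = 50.0000, Σln w = 13.0651, Σu·ln w = 46.9312.
Equations: 50.0000·k + 12.0000·ln C = 46.9312;  12.0000·k + 4·ln C = 13.0651.
Δ = 50.0000·4 − (12.0000)² = 56.0000; k = (46.9312·4 − 12.0000·13.0651)/56.0000 = 0.55257, ln C = (50.0000·13.0651 − 12.0000·46.9312)/56.0000 = 1.60857.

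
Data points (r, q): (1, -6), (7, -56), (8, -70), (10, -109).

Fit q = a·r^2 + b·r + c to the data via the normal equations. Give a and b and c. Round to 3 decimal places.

Entries of MᵀM: Σr^2·r^2 = 16498, Σr^2·r = 1856, Σr^2 = 214, Σr·r = 214, Σr = 26, Σ1 = 4.
For Mᵀq: Σr^2·q = -18130, Σr·q = -2048, Σq = -241.
Inverting the 3×3 Gram matrix, [a, b, c]ᵀ = [-261/244, 431/1220, -6489/1220]ᵀ.

a = -1.070, b = 0.353, c = -5.319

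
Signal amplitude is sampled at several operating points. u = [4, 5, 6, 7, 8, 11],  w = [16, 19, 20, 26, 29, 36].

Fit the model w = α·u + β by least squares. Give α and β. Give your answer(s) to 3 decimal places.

XᵀX·[α, β]ᵀ = Xᵀw reads: 311·α + 41·β = 1089;  41·α + 6·β = 146.
(Σu·u = 311, Σu = 41, Σ1 = 6, Σu·w = 1089, Σw = 146.)
det = 311·6 − 41² = 185.
α = (1089·6 − 41·146)/185 = 548/185; β = (311·146 − 41·1089)/185 = 757/185.

α = 2.962, β = 4.092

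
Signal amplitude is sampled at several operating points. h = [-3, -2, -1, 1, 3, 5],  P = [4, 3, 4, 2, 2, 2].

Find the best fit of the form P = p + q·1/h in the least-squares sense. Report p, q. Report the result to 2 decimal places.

p = 2.77, q = -1.17

Sums needed: Σ1 = 6, Σ1/h = -3/10, Σ1/h·1/h = 2261/900.
For AᵀP: ΣP = 17, Σ1/h·P = -113/30.
Eliminating q: (2261/900)·(row 1) − (-3/10)·(row 2) gives (899/60)·p = (2261/900)·17 − (-3/10)·(-113/30) = 1871/45, so p = 7484/2697.
Then q = ((-113/30) − (-3/10)·(7484/2697))/(2261/900) = -1050/899.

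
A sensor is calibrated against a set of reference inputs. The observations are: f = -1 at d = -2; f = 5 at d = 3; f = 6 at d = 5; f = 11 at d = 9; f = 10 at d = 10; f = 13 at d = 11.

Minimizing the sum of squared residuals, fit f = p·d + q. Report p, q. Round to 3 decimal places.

Normal-equation sums: Σd·d = 340, Σd = 36, Σ1 = 6.
Moment sums: Σd·f = 389, Σf = 44.
Eliminating q: 6·(row 1) − 36·(row 2) gives 744·p = 6·389 − 36·44 = 750, so p = 125/124.
Then q = (44 − 36·(125/124))/6 = 239/186.

p = 1.008, q = 1.285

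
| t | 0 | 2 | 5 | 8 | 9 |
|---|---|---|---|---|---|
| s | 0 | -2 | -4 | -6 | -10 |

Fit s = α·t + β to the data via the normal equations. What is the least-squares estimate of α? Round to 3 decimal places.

With design matrix X, XᵀX = [[174, 24]; [24, 5]] and Xᵀs = [-162, -22]ᵀ.
det = 174·5 − 24² = 294.
α = ((-162)·5 − 24·(-22))/294 = -47/49; β = (174·(-22) − 24·(-162))/294 = 10/49.

α = -0.959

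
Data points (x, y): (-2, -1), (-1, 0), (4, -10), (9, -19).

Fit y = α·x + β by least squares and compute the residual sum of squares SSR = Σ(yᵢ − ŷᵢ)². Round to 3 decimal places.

The normal system AᵀA·[α, β]ᵀ = Aᵀy is [[102, 10]; [10, 4]]·[α, β]ᵀ = [-209, -30]ᵀ.
Determinant 102·4 − 10² = 308.
α = ((-209)·4 − 10·(-30))/308 = -134/77; β = (102·(-30) − 10·(-209))/308 = -485/154.
Residuals: -205/154, 31/22, 17/154, -29/154; SSR = 293/77.

SSR = 3.805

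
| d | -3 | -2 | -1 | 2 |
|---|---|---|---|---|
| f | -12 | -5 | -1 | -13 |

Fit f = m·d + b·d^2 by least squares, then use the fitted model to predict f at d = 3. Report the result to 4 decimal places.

f̂ = -25.2776

Entries of AᵀA: Σd·d = 18, Σd·d^2 = -28, Σd^2·d^2 = 114.
Moment sums: Σd·f = 21, Σd^2·f = -181.
Δ = 18·114 − (-28)² = 1268.
m = (21·114 − (-28)·(-181))/1268 = -1337/634; b = (18·(-181) − (-28)·21)/1268 = -1335/634.
At d = 3: f̂ = (-1337/634)·(3) + (-1335/634)·(9) = -8013/317.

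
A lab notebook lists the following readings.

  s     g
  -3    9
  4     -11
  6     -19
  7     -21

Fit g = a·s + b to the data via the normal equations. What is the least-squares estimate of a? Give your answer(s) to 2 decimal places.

The normal equations are: 110·a + 14·b = -332;  14·a + 4·b = -42.
(Σs·s = 110, Σs = 14, Σ1 = 4, Σs·g = -332, Σg = -42.)
det = 110·4 − 14² = 244.
a = ((-332)·4 − 14·(-42))/244 = -185/61; b = (110·(-42) − 14·(-332))/244 = 7/61.

a = -3.03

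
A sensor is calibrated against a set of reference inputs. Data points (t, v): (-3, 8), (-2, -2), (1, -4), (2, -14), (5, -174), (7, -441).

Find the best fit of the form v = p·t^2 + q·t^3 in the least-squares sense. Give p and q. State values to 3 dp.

p = -2.048, q = -0.992

Sums needed: Σt^2·t^2 = 3140, Σt^2·t^3 = 19690, Σt^3·t^3 = 134132.
Moment sums: Σt^2·v = -25955, Σt^3·v = -173329.
Δ = 3140·134132 − 19690² = 33478380.
p = ((-25955)·134132 − 19690·(-173329))/33478380 = -761645/371982; q = (3140·(-173329) − 19690·(-25955))/33478380 = -368879/371982.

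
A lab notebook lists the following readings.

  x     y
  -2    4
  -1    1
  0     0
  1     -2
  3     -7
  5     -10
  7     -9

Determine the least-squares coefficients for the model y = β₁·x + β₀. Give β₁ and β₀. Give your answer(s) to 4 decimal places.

Compute the Gram sums: Σx·x = 89, Σx = 13, Σ1 = 7.
For Mᵀy: Σx·y = -145, Σy = -23.
Δ = 89·7 − 13² = 454.
β₁ = ((-145)·7 − 13·(-23))/454 = -358/227; β₀ = (89·(-23) − 13·(-145))/454 = -81/227.

β₁ = -1.5771, β₀ = -0.3568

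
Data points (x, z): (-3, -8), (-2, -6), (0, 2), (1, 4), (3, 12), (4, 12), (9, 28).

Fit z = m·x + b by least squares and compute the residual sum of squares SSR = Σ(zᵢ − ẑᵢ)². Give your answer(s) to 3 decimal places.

SSR = 6.805

MᵀM·[m, b]ᵀ = Mᵀz reads: 120·m + 12·b = 376;  12·m + 7·b = 44.
Determinant 120·7 − 12² = 696.
m = (376·7 − 12·44)/696 = 263/87; b = (120·44 − 12·376)/696 = 32/29.
Residuals: -1/29, -92/87, 26/29, -11/87, 53/29, -104/87, -9/29; SSR = 592/87.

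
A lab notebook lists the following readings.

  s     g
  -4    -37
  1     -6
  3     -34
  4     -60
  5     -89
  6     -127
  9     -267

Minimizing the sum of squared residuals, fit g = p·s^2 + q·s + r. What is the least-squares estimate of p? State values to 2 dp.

MᵀM·[p, q, r]ᵀ = Mᵀg reads: 9076·p + 1098·q + 184·r = -30288;  1098·p + 184·q + 24·r = -3810;  184·p + 24·q + 7·r = -620.
(Σs^2·s^2 = 9076, Σs^2·s = 1098, Σs^2 = 184, Σs·s = 184, Σs = 24, Σ1 = 7, Σs^2·g = -30288, Σs·g = -3810, Σg = -620.)
Inverting the 3×3 Gram matrix, [p, q, r]ᵀ = [-159067/53247, -50390/17749, -16676/53247]ᵀ.

p = -2.99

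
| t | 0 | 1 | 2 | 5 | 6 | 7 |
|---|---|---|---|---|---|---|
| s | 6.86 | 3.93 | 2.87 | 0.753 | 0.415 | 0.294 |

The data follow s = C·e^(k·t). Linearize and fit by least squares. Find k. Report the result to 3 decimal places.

Linearized form: ln s = k·t + ln C. From the 6 transformed points,
Σt = 21.0000, Σ(t)² = 115.0000, Σln s = 1.9613, Σt·ln s = -11.7873.
Equations: 115.0000·k + 21.0000·ln C = -11.7873;  21.0000·k + 6·ln C = 1.9613.
Solving (det = 249.0000): k = -0.44944, ln C = 1.89994.

k = -0.449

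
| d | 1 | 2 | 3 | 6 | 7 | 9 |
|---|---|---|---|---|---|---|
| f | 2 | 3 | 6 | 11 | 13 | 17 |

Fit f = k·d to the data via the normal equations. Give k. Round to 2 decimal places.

Sums needed: Σd·d = 180.
And Σd·f = 336.
So AᵀA·[k]ᵀ = Aᵀf: [[180]]·[k]ᵀ = [336]ᵀ.
Hence k = 336 / 180 ≈ 1.86667.

k = 1.87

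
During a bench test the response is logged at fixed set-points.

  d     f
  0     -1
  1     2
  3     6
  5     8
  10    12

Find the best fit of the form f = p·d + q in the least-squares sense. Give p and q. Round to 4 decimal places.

From the data, Σd·d = 135, Σd = 19, Σ1 = 5.
Right-hand side: Σd·f = 180, Σf = 27.
Eliminating q: 5·(row 1) − 19·(row 2) gives 314·p = 5·180 − 19·27 = 387, so p = 387/314.
Then q = (27 − 19·(387/314))/5 = 225/314.

p = 1.2325, q = 0.7166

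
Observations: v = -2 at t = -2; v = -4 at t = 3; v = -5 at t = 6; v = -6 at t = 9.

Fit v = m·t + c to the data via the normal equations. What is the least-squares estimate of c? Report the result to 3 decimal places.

From the data, Σt·t = 130, Σt = 16, Σ1 = 4.
Moment sums: Σt·v = -92, Σv = -17.
Determinant 130·4 − 16² = 264.
m = ((-92)·4 − 16·(-17))/264 = -4/11; c = (130·(-17) − 16·(-92))/264 = -123/44.

c = -2.795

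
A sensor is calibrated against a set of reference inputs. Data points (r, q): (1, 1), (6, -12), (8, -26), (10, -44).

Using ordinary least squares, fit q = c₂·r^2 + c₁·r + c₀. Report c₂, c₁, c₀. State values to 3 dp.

With design matrix X, XᵀX = [[15393, 1729, 201]; [1729, 201, 25]; [201, 25, 4]] and Xᵀq = [-6495, -719, -81]ᵀ.
Solving the 3×3 system (Gaussian elimination) gives c₂ = -3965/6679, c₁ = 10134/6679, c₀ = 654/6679.

c₂ = -0.594, c₁ = 1.517, c₀ = 0.098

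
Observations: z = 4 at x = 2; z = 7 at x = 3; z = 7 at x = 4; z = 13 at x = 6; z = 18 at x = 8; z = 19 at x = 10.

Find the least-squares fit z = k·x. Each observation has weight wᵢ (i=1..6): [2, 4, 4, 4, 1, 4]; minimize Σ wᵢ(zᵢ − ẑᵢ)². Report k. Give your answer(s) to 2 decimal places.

k = 1.99

From the data, Σwᵢ·x·x = 716.
For MᵀWz: Σwᵢ·x·z = 1428.
So MᵀWM·[k]ᵀ = MᵀWz: [[716]]·[k]ᵀ = [1428]ᵀ.
k = 1428/716 = 1.99441.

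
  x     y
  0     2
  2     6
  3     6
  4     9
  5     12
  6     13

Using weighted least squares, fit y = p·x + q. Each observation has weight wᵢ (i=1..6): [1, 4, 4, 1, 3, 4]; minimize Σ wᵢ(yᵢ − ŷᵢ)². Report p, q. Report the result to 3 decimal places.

With design matrix A, AᵀWA = [[287, 63]; [63, 17]] and AᵀWy = [648, 147]ᵀ.
Δ = 287·17 − 63² = 910.
p = (648·17 − 63·147)/910 = 27/14; q = (287·147 − 63·648)/910 = 3/2.

p = 1.929, q = 1.500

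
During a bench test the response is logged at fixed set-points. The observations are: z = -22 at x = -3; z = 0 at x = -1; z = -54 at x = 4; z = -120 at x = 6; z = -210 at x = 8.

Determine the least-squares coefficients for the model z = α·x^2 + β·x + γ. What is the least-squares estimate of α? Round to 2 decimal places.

α = -3.12

Normal-equation sums: Σx^2·x^2 = 5730, Σx^2·x = 764, Σx^2 = 126, Σx·x = 126, Σx = 14, Σ1 = 5.
Right-hand side: Σx^2·z = -18822, Σx·z = -2550, Σz = -406.
Normal equations: [[5730, 764, 126]; [764, 126, 14]; [126, 14, 5]]·[α, β, γ]ᵀ = [-18822, -2550, -406]ᵀ.
Solving the 3×3 system (Gaussian elimination) gives α = -205717/65839, β = -97383/65839, γ = 110614/65839.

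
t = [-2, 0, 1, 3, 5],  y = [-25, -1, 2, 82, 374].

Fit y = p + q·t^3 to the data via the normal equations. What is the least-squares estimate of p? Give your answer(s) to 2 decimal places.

p = -0.59

Entries of XᵀX: Σ1 = 5, Σt^3 = 145, Σt^3·t^3 = 16419.
Moment sums: Σy = 432, Σt^3·y = 49166.
XᵀX·[p, q]ᵀ = Xᵀy becomes [[5, 145]; [145, 16419]]·[p, q]ᵀ = [432, 49166]ᵀ.
Δ = 5·16419 − 145² = 61070.
p = (432·16419 − 145·49166)/61070 = -18031/30535; q = (5·49166 − 145·432)/61070 = 18319/6107.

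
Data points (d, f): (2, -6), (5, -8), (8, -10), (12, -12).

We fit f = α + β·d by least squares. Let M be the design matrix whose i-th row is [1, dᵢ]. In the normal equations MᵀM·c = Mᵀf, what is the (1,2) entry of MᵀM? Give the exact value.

27

Row 1 ↔ basis 1, column 2 ↔ basis d, so (MᵀM)_{1,2} = Σᵢ d = (1)·(2) + (1)·(5) + (1)·(8) + (1)·(12) = 27.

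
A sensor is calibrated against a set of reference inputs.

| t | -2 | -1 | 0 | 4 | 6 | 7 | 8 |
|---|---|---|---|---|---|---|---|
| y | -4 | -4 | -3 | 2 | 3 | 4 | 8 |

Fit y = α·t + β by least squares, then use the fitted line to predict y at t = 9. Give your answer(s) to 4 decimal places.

Entries of AᵀA: Σt·t = 170, Σt = 22, Σ1 = 7.
And Σt·y = 130, Σy = 6.
Normal equations: [[170, 22]; [22, 7]]·[α, β]ᵀ = [130, 6]ᵀ.
det = 170·7 − 22² = 706.
α = (130·7 − 22·6)/706 = 389/353; β = (170·6 − 22·130)/706 = -920/353.
At t = 9: ŷ = (389/353)·(9) + (-920/353)·(1) = 2581/353.

ŷ = 7.3116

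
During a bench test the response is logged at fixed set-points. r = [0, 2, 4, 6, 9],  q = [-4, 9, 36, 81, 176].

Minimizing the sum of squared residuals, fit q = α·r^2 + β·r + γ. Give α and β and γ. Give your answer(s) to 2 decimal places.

α = 1.97, β = 2.26, γ = -3.88

Setting ∂/∂α … = 0 gives: 8129·α + 1017·β + 137·γ = 17784;  1017·α + 137·β + 21·γ = 2232;  137·α + 21·β + 5·γ = 298.
Inverting the 3×3 Gram matrix, [α, β, γ]ᵀ = [22783/11562, 8705/3854, -22421/5781]ᵀ.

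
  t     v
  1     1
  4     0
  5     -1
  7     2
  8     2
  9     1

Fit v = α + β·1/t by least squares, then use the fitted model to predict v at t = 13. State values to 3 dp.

v̂ = 0.863

Setting ∂/∂α … = 0 gives: 6·α + (4609/2520)·β = 5;  (4609/2520)·α + (7308541/6350400)·β = 1823/1260.
Δ = 6·(7308541/6350400) − (4609/2520)² = 4521673/1270080.
α = (5·(7308541/6350400) − (4609/2520)·(1823/1260))/(4521673/1270080) = 19738291/22608365; β = (6·(1823/1260) − (4609/2520)·5)/(4521673/1270080) = -589176/4521673.
At t = 13: v̂ = (19738291/22608365)·(1) + (-589176/4521673)·(1/13) = 253651903/293908745.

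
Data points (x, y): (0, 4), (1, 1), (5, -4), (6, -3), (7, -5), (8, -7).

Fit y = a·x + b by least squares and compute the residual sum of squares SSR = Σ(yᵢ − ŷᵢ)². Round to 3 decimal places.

The normal system MᵀM·[a, b]ᵀ = Mᵀy is [[175, 27]; [27, 6]]·[a, b]ᵀ = [-128, -14]ᵀ.
Eliminating b: 6·(row 1) − 27·(row 2) gives 321·a = 6·(-128) − 27·(-14) = -390, so a = -130/107.
Then b = ((-14) − 27·(-130/107))/6 = 1006/321.
Residuals: 278/321, -295/321, -340/321, 371/321, 119/321, -133/321; SSR = 1400/321.

SSR = 4.361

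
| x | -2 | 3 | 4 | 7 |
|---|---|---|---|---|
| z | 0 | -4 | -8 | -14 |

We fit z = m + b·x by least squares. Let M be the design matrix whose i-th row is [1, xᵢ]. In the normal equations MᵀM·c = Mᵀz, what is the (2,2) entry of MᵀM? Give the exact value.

Row 2 ↔ basis x, column 2 ↔ basis x, so (MᵀM)_{2,2} = Σᵢ (x)·(x) = (-2)·(-2) + (3)·(3) + (4)·(4) + (7)·(7) = 78.

78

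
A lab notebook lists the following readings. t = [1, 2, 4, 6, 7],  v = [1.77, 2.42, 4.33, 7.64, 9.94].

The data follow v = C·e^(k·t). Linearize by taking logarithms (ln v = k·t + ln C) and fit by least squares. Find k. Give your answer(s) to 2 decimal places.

k = 0.29

With ln vᵢ as the transformed response and tᵢ as the regressor:
Σt = 20.0000, Σ(t)² = 106.0000, Σln v = 7.2503, Σt·ln v = 36.4771.
Equations: 106.0000·k + 20.0000·ln C = 36.4771;  20.0000·k + 5·ln C = 7.2503.
Δ = 106.0000·5 − (20.0000)² = 130.0000; k = (36.4771·5 − 20.0000·7.2503)/130.0000 = 0.28754, ln C = (106.0000·7.2503 − 20.0000·36.4771)/130.0000 = 0.29990.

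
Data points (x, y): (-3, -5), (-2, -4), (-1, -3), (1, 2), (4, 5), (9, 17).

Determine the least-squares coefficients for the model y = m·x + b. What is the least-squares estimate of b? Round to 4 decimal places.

b = -0.4342

MᵀM·[m, b]ᵀ = Mᵀy reads: 112·m + 8·b = 201;  8·m + 6·b = 12.
(Σx·x = 112, Σx = 8, Σ1 = 6, Σx·y = 201, Σy = 12.)
Eliminating b: 6·(row 1) − 8·(row 2) gives 608·m = 6·201 − 8·12 = 1110, so m = 555/304.
Then b = (12 − 8·(555/304))/6 = -33/76.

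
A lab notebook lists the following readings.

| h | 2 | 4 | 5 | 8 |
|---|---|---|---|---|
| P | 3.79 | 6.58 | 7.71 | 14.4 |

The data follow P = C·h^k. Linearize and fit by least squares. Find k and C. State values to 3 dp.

k = 0.941, C = 1.869

With ln Pᵢ as the transformed response and ln hᵢ as the regressor:
AᵀA = [[9.3166, 5.7683]; [5.7683, 4]], rhs = [12.3690, 7.9261]ᵀ  (here Σln h = 5.7683, Σ(ln h)² = 9.3166, Σln P = 7.9261, Σln h·ln P = 12.3690).
Solving (det = 3.9930): k = 0.94051, ln C = 0.62525, so C = exp(0.62525) = 1.86871.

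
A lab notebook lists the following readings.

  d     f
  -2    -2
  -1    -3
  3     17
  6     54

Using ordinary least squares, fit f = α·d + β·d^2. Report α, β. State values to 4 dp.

Setting ∂/∂α … = 0 gives: 50·α + 234·β = 382;  234·α + 1394·β = 2086.
(Σd·d = 50, Σd·d^2 = 234, Σd^2·d^2 = 1394, Σd·f = 382, Σd^2·f = 2086.)
Eliminating β: 1394·(row 1) − 234·(row 2) gives 14944·α = 1394·382 − 234·2086 = 44384, so α = 1387/467.
Then β = (2086 − 234·(1387/467))/1394 = 466/467.

α = 2.9700, β = 0.9979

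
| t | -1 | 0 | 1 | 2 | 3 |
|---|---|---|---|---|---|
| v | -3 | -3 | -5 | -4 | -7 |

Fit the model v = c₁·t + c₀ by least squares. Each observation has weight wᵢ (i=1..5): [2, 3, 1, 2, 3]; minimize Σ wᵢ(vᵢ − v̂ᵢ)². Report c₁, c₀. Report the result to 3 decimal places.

c₁ = -0.985, c₀ = -3.380

Entries of AᵀWA: Σwᵢ·t·t = 38, Σwᵢ·t = 12, Σwᵢ·1 = 11.
For AᵀWv: Σwᵢ·t·v = -78, Σwᵢ·v = -49.
AᵀWA·[c₁, c₀]ᵀ = AᵀWv becomes [[38, 12]; [12, 11]]·[c₁, c₀]ᵀ = [-78, -49]ᵀ.
Eliminating c₀: 11·(row 1) − 12·(row 2) gives 274·c₁ = 11·(-78) − 12·(-49) = -270, so c₁ = -135/137.
Then c₀ = ((-49) − 12·(-135/137))/11 = -463/137.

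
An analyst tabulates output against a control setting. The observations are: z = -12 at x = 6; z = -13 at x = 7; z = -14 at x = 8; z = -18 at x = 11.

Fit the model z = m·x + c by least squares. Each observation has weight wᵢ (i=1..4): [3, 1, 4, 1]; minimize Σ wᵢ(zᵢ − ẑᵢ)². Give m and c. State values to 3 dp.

Compute the Gram sums: Σwᵢ·x·x = 534, Σwᵢ·x = 68, Σwᵢ·1 = 9.
And Σwᵢ·x·z = -953, Σwᵢ·z = -123.
Normal equations: [[534, 68]; [68, 9]]·[m, c]ᵀ = [-953, -123]ᵀ.
det = 534·9 − 68² = 182.
m = ((-953)·9 − 68·(-123))/182 = -213/182; c = (534·(-123) − 68·(-953))/182 = -439/91.

m = -1.170, c = -4.824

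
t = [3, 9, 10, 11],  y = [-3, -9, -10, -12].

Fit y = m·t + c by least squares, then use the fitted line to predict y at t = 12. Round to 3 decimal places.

Compute the Gram sums: Σt·t = 311, Σt = 33, Σ1 = 4.
For Xᵀy: Σt·y = -322, Σy = -34.
Normal equations: [[311, 33]; [33, 4]]·[m, c]ᵀ = [-322, -34]ᵀ.
det = 311·4 − 33² = 155.
m = ((-322)·4 − 33·(-34))/155 = -166/155; c = (311·(-34) − 33·(-322))/155 = 52/155.
At t = 12: ŷ = (-166/155)·(12) + (52/155)·(1) = -388/31.

ŷ = -12.516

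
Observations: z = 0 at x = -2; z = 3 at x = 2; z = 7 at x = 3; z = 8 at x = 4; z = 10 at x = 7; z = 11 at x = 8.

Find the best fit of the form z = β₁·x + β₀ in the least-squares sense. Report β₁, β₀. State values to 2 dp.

Forming MᵀM = [[146, 22]; [22, 6]] and Mᵀz = [217, 39]ᵀ gives MᵀM·[β₁, β₀]ᵀ = Mᵀz.
Eliminating β₀: 6·(row 1) − 22·(row 2) gives 392·β₁ = 6·217 − 22·39 = 444, so β₁ = 111/98.
Then β₀ = (39 − 22·(111/98))/6 = 115/49.

β₁ = 1.13, β₀ = 2.35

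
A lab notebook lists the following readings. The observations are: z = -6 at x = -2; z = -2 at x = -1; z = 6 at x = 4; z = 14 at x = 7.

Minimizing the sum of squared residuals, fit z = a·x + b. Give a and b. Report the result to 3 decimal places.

a = 2.074, b = -1.148

The normal system AᵀA·[a, b]ᵀ = Aᵀz is [[70, 8]; [8, 4]]·[a, b]ᵀ = [136, 12]ᵀ.
Determinant 70·4 − 8² = 216.
a = (136·4 − 8·12)/216 = 56/27; b = (70·12 − 8·136)/216 = -31/27.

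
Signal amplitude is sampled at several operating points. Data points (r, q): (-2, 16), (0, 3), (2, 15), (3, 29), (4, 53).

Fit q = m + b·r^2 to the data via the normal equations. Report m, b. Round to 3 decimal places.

XᵀX·[m, b]ᵀ = Xᵀq reads: 5·m + 33·b = 116;  33·m + 369·b = 1233.
(Σ1 = 5, Σr^2 = 33, Σr^2·r^2 = 369, Σq = 116, Σr^2·q = 1233.)
Determinant 5·369 − 33² = 756.
m = (116·369 − 33·1233)/756 = 235/84; b = (5·1233 − 33·116)/756 = 779/252.

m = 2.798, b = 3.091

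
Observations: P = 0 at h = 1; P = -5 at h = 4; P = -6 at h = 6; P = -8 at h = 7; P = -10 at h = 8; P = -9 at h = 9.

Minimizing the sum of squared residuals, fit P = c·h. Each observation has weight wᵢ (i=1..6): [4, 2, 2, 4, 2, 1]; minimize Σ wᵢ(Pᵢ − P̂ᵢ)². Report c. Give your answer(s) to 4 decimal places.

Setting ∂/∂c … = 0 gives: 513·c = -577.
c = (-577)/513 = -1.12476.

c = -1.1248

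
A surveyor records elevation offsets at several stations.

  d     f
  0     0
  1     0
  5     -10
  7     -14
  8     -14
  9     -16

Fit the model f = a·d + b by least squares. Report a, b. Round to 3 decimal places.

MᵀM·[a, b]ᵀ = Mᵀf reads: 220·a + 30·b = -404;  30·a + 6·b = -54.
(Σd·d = 220, Σd = 30, Σ1 = 6, Σd·f = -404, Σf = -54.)
Determinant 220·6 − 30² = 420.
a = ((-404)·6 − 30·(-54))/420 = -67/35; b = (220·(-54) − 30·(-404))/420 = 4/7.

a = -1.914, b = 0.571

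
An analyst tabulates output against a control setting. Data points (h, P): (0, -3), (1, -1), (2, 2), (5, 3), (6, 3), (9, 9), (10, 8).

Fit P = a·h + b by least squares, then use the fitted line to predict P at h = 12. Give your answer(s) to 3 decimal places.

P̂ = 10.809

Forming MᵀM = [[247, 33]; [33, 7]] and MᵀP = [197, 21]ᵀ gives MᵀM·[a, b]ᵀ = MᵀP.
Eliminating b: 7·(row 1) − 33·(row 2) gives 640·a = 7·197 − 33·21 = 686, so a = 343/320.
Then b = (21 − 33·(343/320))/7 = -657/320.
At h = 12: P̂ = (343/320)·(12) + (-657/320)·(1) = 3459/320.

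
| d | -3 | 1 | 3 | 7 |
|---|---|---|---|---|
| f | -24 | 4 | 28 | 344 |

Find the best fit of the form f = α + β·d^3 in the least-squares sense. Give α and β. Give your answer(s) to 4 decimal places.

With design matrix M, MᵀM = [[4, 344]; [344, 119108]] and Mᵀf = [352, 119400]ᵀ.
Determinant 4·119108 − 344² = 358096.
α = (352·119108 − 344·119400)/358096 = 53276/22381; β = (4·119400 − 344·352)/358096 = 22282/22381.

α = 2.3804, β = 0.9956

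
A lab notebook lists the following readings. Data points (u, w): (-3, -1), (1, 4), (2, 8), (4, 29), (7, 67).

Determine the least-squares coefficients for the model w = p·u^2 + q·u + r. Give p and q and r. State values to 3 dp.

AᵀA·[p, q, r]ᵀ = Aᵀw reads: 2755·p + 389·q + 79·r = 3774;  389·p + 79·q + 11·r = 608;  79·p + 11·q + 5·r = 107.
Solving the 3×3 system (Gaussian elimination) gives p = 84967/90654, q = 282715/90654, r = -4076/15109.

p = 0.937, q = 3.119, r = -0.270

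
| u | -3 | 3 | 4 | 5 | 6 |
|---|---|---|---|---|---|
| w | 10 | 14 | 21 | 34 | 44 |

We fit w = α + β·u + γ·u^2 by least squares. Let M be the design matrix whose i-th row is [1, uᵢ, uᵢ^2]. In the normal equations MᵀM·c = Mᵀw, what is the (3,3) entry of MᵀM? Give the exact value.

Row 3 ↔ basis u^2, column 3 ↔ basis u^2, so (MᵀM)_{3,3} = Σᵢ (u^2)·(u^2) = (9)·(9) + (9)·(9) + (16)·(16) + (25)·(25) + (36)·(36) = 2339.

2339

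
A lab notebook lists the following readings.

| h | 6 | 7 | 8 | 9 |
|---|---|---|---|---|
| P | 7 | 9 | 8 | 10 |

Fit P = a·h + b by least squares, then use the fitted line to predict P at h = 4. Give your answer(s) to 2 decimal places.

P̂ = 5.70

Setting ∂/∂a … = 0 gives: 230·a + 30·b = 259;  30·a + 4·b = 34.
(Σh·h = 230, Σh = 30, Σ1 = 4, Σh·P = 259, ΣP = 34.)
Eliminating b: 4·(row 1) − 30·(row 2) gives 20·a = 4·259 − 30·34 = 16, so a = 4/5.
Then b = (34 − 30·(4/5))/4 = 5/2.
At h = 4: P̂ = (4/5)·(4) + (5/2)·(1) = 57/10.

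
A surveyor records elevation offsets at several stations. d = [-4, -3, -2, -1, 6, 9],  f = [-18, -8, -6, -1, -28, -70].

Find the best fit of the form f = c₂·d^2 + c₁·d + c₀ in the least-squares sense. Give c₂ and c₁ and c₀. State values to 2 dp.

c₂ = -0.96, c₁ = 0.82, c₀ = 1.10

Forming MᵀM = [[8211, 845, 147]; [845, 147, 5]; [147, 5, 6]] and Mᵀf = [-7063, -689, -131]ᵀ gives MᵀM·[c₂, c₁, c₀]ᵀ = Mᵀf.
Inverting the 3×3 Gram matrix, [c₂, c₁, c₀]ᵀ = [-98609/102288, 27853/34096, 14125/12786]ᵀ.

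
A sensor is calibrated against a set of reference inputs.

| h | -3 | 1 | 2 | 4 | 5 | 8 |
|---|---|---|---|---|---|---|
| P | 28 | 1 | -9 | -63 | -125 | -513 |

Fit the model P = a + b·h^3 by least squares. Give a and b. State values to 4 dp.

a = 0.7270, b = -1.0035

Forming MᵀM = [[6, 683]; [683, 282659]] and MᵀP = [-681, -283140]ᵀ gives MᵀM·[a, b]ᵀ = MᵀP.
Determinant 6·282659 − 683² = 1229465.
a = ((-681)·282659 − 683·(-283140))/1229465 = 893841/1229465; b = (6·(-283140) − 683·(-681))/1229465 = -1233717/1229465.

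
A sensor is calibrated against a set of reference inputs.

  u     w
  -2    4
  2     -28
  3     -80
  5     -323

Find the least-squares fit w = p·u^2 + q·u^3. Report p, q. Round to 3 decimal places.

The normal system MᵀM·[p, q]ᵀ = Mᵀw is [[738, 3368]; [3368, 16482]]·[p, q]ᵀ = [-8891, -42791]ᵀ.
Δ = 738·16482 − 3368² = 820292.
p = ((-8891)·16482 − 3368·(-42791))/820292 = -1210687/410146; q = (738·(-42791) − 3368·(-8891))/820292 = -817435/410146.

p = -2.952, q = -1.993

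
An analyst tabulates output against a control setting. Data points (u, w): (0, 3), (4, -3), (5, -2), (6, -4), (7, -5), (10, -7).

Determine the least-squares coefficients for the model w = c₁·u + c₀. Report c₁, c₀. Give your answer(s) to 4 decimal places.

Normal-equation sums: Σu·u = 226, Σu = 32, Σ1 = 6.
For Mᵀw: Σu·w = -151, Σw = -18.
So MᵀM·[c₁, c₀]ᵀ = Mᵀw: [[226, 32]; [32, 6]]·[c₁, c₀]ᵀ = [-151, -18]ᵀ.
Determinant 226·6 − 32² = 332.
c₁ = ((-151)·6 − 32·(-18))/332 = -165/166; c₀ = (226·(-18) − 32·(-151))/332 = 191/83.

c₁ = -0.9940, c₀ = 2.3012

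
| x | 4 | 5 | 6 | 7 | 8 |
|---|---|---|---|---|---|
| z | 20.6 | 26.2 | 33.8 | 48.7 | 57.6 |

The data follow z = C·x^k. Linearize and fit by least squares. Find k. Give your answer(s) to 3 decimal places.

Taking logs, ln z = k·ln x + ln C, so regress ln z on ln x.
Σln x = 8.8128, Σ(ln x)² = 15.8331, Σln z = 17.7507, Σln x·ln z = 31.7480.
Equations: 15.8331·k + 8.8128·ln C = 31.7480;  8.8128·k + 5·ln C = 17.7507.
Δ = 15.8331·5 − (8.8128)² = 1.4995; k = (31.7480·5 − 8.8128·17.7507)/1.4995 = 1.53780, ln C = (15.8331·17.7507 − 8.8128·31.7480)/1.4995 = 0.83967.

k = 1.538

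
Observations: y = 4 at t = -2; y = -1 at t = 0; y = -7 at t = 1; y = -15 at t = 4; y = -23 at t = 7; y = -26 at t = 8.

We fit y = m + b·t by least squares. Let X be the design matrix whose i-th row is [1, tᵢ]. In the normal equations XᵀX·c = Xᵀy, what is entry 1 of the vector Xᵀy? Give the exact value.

-68

Entry 1 ↔ basis 1, so (Xᵀy)_{1} = Σᵢ yᵢ = (1)·(4) + (1)·(-1) + (1)·(-7) + (1)·(-15) + (1)·(-23) + (1)·(-26) = -68.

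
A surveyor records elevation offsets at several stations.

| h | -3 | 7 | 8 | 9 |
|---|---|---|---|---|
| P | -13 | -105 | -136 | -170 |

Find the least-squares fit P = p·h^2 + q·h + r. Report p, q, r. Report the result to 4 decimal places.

p = -1.9392, q = -1.4595, r = 0.0766

The normal equations are: 13139·p + 1557·q + 203·r = -27736;  1557·p + 203·q + 21·r = -3314;  203·p + 21·q + 4·r = -424.
(Σh^2·h^2 = 13139, Σh^2·h = 1557, Σh^2 = 203, Σh·h = 203, Σh = 21, Σ1 = 4, Σh^2·P = -27736, Σh·P = -3314, ΣP = -424.)
Solving the 3×3 system (Gaussian elimination) gives p = -84479/43564, q = -63583/43564, r = 834/10891.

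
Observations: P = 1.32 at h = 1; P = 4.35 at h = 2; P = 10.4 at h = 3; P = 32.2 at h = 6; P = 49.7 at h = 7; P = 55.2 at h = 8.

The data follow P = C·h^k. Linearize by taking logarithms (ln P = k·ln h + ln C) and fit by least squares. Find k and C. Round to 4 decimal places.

Linearized form: ln P = k·ln h + ln C. From the 6 transformed points,
XᵀX = [[13.0084, 7.6089]; [7.6089, 6]], rhs = [25.7540, 15.4785]ᵀ  (here Σln h = 7.6089, Σ(ln h)² = 13.0084, Σln P = 15.4785, Σln h·ln P = 25.7540).
Δ = 13.0084·6 − (7.6089)² = 20.1558; k = (25.7540·6 − 7.6089·15.4785)/20.1558 = 1.82329, ln C = (13.0084·15.4785 − 7.6089·25.7540)/20.1558 = 0.26756, so C = exp(0.26756) = 1.30678.

k = 1.8233, C = 1.3068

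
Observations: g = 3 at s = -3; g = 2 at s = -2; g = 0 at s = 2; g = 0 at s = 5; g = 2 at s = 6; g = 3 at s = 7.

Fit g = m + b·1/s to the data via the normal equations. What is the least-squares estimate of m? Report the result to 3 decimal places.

Forming AᵀA = [[6, 37/210]; [37/210, 30839/44100]] and Aᵀg = [10, -26/21]ᵀ gives AᵀA·[m, b]ᵀ = Aᵀg.
Determinant 6·(30839/44100) − (37/210)² = 36733/8820.
m = (10·(30839/44100) − (37/210)·(-26/21))/(36733/8820) = 63602/36733; b = (6·(-26/21) − (37/210)·10)/(36733/8820) = -81060/36733.

m = 1.731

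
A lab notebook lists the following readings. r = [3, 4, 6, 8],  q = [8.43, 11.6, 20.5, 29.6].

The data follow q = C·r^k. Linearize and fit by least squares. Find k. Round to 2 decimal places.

k = 1.30

Let Y = ln q. Fitting Y = k·ln r + ln C by least squares:
XᵀX = [[10.6632, 6.3561]; [6.3561, 4]], rhs = [18.1964, 10.9910]ᵀ  (here Σln r = 6.3561, Σ(ln r)² = 10.6632, Σln q = 10.9910, Σln r·ln q = 18.1964).
Solving (det = 2.2529): k = 1.29860, ln C = 0.68424.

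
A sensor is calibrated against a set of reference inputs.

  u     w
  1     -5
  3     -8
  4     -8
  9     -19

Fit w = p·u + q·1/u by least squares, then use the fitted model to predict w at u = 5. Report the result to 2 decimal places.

From the data, Σu·u = 107, Σu·1/u = 4, Σ1/u·1/u = 1537/1296.
And Σu·w = -232, Σ1/u·w = -106/9.
MᵀM·[p, q]ᵀ = Mᵀw becomes [[107, 4]; [4, 1537/1296]]·[p, q]ᵀ = [-232, -106/9]ᵀ.
Eliminating q: (1537/1296)·(row 1) − 4·(row 2) gives (143723/1296)·p = (1537/1296)·(-232) − 4·(-106/9) = -36941/162, so p = -295528/143723.
Then q = ((-106/9) − 4·(-295528/143723))/(1537/1296) = -430560/143723.
At u = 5: ŵ = (-295528/143723)·(5) + (-430560/143723)·(1/5) = -1563752/143723.

ŵ = -10.88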